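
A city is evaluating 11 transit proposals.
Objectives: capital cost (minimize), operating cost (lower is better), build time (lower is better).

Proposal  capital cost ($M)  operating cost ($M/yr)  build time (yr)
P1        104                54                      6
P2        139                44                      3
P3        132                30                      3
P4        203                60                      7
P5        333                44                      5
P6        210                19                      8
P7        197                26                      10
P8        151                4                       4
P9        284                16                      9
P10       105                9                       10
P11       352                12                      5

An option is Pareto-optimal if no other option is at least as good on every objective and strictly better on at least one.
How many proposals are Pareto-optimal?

4

P1: not dominated (best capital cost).
P2: dominated by P3 (capital cost 132≤139, operating cost 30≤44, build time 3≤3).
P3: not dominated.
P4: dominated by P1 (capital cost 104≤203, operating cost 54≤60, build time 6≤7).
P5: dominated by P2 (capital cost 139≤333, operating cost 44≤44, build time 3≤5).
P6: dominated by P8 (capital cost 151≤210, operating cost 4≤19, build time 4≤8).
P7: dominated by P8 (capital cost 151≤197, operating cost 4≤26, build time 4≤10).
P8: not dominated (best operating cost).
P9: dominated by P8 (capital cost 151≤284, operating cost 4≤16, build time 4≤9).
P10: not dominated.
P11: dominated by P8 (capital cost 151≤352, operating cost 4≤12, build time 4≤5).
Pareto-optimal: P1, P3, P8, P10 → 4.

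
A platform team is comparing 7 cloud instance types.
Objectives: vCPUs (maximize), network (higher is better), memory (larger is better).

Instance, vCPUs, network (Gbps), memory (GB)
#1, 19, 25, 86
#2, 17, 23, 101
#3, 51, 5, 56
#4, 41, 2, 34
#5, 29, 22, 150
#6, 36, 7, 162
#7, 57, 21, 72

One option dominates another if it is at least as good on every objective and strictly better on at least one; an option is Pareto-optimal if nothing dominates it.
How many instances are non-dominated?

5

#1: not dominated (best network).
#2: not dominated.
#3: dominated by #7 (vCPUs 57≥51, network 21≥5, memory 72≥56).
#4: dominated by #3 (vCPUs 51≥41, network 5≥2, memory 56≥34).
#5: not dominated.
#6: not dominated (best memory).
#7: not dominated (best vCPUs).
Pareto-optimal: #1, #2, #5, #6, #7 → 5.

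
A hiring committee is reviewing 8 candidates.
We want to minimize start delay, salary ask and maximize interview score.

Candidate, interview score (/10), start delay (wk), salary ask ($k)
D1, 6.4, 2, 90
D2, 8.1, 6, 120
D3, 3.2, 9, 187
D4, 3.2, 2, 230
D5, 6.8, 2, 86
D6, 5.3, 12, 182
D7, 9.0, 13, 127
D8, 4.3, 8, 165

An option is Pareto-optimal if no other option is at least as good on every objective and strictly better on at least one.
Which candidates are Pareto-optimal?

D2, D5, D7

D1: dominated by D5 (interview score 6.8≥6.4, start delay 2≤2, salary ask 86≤90).
D2: not dominated.
D3: dominated by D1 (interview score 6.4≥3.2, start delay 2≤9, salary ask 90≤187).
D4: dominated by D1 (interview score 6.4≥3.2, start delay 2≤2, salary ask 90≤230).
D5: not dominated (best salary ask).
D6: dominated by D1 (interview score 6.4≥5.3, start delay 2≤12, salary ask 90≤182).
D7: not dominated (best interview score).
D8: dominated by D1 (interview score 6.4≥4.3, start delay 2≤8, salary ask 90≤165).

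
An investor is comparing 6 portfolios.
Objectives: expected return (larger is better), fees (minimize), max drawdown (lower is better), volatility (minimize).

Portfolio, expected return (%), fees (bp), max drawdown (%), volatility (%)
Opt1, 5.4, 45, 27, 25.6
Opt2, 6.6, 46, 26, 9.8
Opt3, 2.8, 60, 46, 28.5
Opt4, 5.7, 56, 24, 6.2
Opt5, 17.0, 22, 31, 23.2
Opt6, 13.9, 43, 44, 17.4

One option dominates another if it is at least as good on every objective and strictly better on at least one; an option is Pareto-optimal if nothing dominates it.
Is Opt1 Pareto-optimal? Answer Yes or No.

Opt2: worse on fees (46 vs 45).
Opt3: worse on expected return (2.8 vs 5.4).
Opt4: worse on fees (56 vs 45).
Opt5: worse on max drawdown (31 vs 27).
Opt6: worse on max drawdown (44 vs 27).
No option is at least as good as Opt1 on every objective and strictly better on one.

Yes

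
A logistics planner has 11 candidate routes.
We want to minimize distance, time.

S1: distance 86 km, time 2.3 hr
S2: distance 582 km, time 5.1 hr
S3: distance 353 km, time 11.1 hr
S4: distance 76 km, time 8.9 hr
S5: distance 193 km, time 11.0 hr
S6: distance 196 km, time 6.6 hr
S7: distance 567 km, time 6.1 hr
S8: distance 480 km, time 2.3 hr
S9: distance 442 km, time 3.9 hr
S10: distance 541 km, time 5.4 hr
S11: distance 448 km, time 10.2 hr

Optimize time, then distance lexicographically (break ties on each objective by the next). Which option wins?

S1

First minimize time: best is 2.3, kept {S1, S8}.
Then minimize distance: best is 86, kept {S1}.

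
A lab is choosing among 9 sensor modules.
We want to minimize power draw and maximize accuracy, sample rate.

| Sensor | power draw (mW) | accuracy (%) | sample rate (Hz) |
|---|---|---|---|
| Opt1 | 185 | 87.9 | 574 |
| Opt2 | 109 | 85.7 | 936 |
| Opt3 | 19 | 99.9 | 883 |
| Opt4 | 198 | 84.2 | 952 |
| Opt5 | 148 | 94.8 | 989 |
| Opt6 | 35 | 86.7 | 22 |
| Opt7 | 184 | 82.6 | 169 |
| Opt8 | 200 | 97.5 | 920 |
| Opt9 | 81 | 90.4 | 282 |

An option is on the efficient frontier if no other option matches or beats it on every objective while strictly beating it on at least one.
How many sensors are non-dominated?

Opt1: dominated by Opt3 (power draw 19≤185, accuracy 99.9≥87.9, sample rate 883≥574).
Opt2: not dominated.
Opt3: not dominated (best power draw).
Opt4: dominated by Opt5 (power draw 148≤198, accuracy 94.8≥84.2, sample rate 989≥952).
Opt5: not dominated (best sample rate).
Opt6: dominated by Opt3 (power draw 19≤35, accuracy 99.9≥86.7, sample rate 883≥22).
Opt7: dominated by Opt2 (power draw 109≤184, accuracy 85.7≥82.6, sample rate 936≥169).
Opt8: not dominated.
Opt9: dominated by Opt3 (power draw 19≤81, accuracy 99.9≥90.4, sample rate 883≥282).
Pareto-optimal: Opt2, Opt3, Opt5, Opt8 → 4.

4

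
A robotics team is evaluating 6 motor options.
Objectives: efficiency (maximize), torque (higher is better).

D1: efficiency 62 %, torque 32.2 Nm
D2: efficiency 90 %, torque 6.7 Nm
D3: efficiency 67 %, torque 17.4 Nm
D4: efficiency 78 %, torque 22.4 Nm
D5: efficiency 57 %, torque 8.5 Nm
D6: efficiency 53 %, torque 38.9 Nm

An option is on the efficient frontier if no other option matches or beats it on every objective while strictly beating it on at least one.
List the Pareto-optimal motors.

D1, D2, D4, D6

D1: not dominated.
D2: not dominated (best efficiency).
D3: dominated by D4 (efficiency 78≥67, torque 22.4≥17.4).
D4: not dominated.
D5: dominated by D1 (efficiency 62≥57, torque 32.2≥8.5).
D6: not dominated (best torque).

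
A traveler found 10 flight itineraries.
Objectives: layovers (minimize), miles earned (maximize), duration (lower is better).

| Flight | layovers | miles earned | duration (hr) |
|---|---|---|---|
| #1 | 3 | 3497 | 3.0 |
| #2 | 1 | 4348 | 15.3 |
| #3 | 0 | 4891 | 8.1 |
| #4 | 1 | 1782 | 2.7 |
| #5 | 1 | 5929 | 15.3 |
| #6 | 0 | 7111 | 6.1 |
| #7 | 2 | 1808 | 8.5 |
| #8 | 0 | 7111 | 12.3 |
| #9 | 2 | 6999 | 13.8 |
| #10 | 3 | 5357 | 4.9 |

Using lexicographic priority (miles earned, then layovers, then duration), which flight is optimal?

First maximize miles earned: best is 7111, kept {#6, #8}.
Then minimize layovers: best is 0, kept {#6, #8}.
Then minimize duration: best is 6.1, kept {#6}.

#6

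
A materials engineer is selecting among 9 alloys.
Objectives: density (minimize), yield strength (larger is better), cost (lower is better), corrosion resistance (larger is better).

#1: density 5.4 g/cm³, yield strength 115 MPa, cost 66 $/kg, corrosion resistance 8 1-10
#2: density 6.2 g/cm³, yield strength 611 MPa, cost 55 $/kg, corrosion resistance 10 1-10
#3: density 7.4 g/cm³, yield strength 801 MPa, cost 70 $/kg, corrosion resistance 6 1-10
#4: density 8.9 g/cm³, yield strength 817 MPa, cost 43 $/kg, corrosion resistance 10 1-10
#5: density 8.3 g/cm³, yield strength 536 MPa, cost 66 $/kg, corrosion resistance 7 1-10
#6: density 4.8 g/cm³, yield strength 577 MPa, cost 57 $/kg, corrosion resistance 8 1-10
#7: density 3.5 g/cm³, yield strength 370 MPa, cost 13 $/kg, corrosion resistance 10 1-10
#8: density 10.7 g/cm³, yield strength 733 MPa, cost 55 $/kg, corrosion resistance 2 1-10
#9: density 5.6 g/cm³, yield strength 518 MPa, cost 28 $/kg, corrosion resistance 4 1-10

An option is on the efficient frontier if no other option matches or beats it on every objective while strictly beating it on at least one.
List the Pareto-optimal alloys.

#1: dominated by #6 (density 4.8≤5.4, yield strength 577≥115, cost 57≤66, corrosion resistance 8≥8).
#2: not dominated.
#3: not dominated.
#4: not dominated (best yield strength).
#5: dominated by #2 (density 6.2≤8.3, yield strength 611≥536, cost 55≤66, corrosion resistance 10≥7).
#6: not dominated.
#7: not dominated (best density).
#8: dominated by #4 (density 8.9≤10.7, yield strength 817≥733, cost 43≤55, corrosion resistance 10≥2).
#9: not dominated.

#2, #3, #4, #6, #7, #9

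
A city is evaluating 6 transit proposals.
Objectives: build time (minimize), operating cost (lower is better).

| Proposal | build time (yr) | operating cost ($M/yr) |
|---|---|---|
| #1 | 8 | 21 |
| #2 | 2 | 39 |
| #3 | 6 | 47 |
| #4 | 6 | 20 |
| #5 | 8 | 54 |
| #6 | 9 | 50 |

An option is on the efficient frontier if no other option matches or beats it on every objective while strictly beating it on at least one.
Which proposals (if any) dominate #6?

#1, #2, #3, #4

#1: build time 8≤9, operating cost 21≤50 — dominates #6.
#2: build time 2≤9, operating cost 39≤50 — dominates #6.
#3: build time 6≤9, operating cost 47≤50 — dominates #6.
#4: build time 6≤9, operating cost 20≤50 — dominates #6.
Others (#5) are each worse than #6 on at least one objective.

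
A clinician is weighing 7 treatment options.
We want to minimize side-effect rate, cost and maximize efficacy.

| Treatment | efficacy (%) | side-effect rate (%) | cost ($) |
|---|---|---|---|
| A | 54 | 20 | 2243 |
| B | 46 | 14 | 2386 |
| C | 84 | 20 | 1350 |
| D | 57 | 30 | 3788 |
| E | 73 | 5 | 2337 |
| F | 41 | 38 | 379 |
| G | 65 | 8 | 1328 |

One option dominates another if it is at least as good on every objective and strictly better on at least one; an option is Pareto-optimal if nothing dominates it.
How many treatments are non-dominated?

A: dominated by C (efficacy 84≥54, side-effect rate 20≤20, cost 1350≤2243).
B: dominated by E (efficacy 73≥46, side-effect rate 5≤14, cost 2337≤2386).
C: not dominated (best efficacy).
D: dominated by C (efficacy 84≥57, side-effect rate 20≤30, cost 1350≤3788).
E: not dominated (best side-effect rate).
F: not dominated (best cost).
G: not dominated.
Pareto-optimal: C, E, F, G → 4.

4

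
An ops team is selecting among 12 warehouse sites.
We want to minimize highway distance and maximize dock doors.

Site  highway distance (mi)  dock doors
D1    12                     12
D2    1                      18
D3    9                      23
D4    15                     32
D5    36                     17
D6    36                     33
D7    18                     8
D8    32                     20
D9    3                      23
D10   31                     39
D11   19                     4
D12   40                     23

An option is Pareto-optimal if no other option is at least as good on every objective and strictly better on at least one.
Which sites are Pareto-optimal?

D2, D4, D9, D10

D1: dominated by D2 (highway distance 1≤12, dock doors 18≥12).
D2: not dominated (best highway distance).
D3: dominated by D9 (highway distance 3≤9, dock doors 23≥23).
D4: not dominated.
D5: dominated by D2 (highway distance 1≤36, dock doors 18≥17).
D6: dominated by D10 (highway distance 31≤36, dock doors 39≥33).
D7: dominated by D1 (highway distance 12≤18, dock doors 12≥8).
D8: dominated by D3 (highway distance 9≤32, dock doors 23≥20).
D9: not dominated.
D10: not dominated (best dock doors).
D11: dominated by D1 (highway distance 12≤19, dock doors 12≥4).
D12: dominated by D3 (highway distance 9≤40, dock doors 23≥23).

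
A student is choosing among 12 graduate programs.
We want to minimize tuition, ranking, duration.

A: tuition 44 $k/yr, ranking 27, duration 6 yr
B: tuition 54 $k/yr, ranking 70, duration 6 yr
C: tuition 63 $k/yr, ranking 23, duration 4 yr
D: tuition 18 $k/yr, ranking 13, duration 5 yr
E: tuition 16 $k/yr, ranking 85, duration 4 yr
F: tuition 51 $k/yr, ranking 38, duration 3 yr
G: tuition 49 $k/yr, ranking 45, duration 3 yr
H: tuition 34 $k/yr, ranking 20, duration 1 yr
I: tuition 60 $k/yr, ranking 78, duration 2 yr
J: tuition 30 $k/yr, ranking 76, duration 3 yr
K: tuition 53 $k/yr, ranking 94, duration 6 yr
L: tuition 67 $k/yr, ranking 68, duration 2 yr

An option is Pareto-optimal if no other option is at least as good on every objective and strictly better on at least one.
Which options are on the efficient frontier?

D, E, H, J

A: dominated by D (tuition 18≤44, ranking 13≤27, duration 5≤6).
B: dominated by A (tuition 44≤54, ranking 27≤70, duration 6≤6).
C: dominated by H (tuition 34≤63, ranking 20≤23, duration 1≤4).
D: not dominated (best ranking).
E: not dominated (best tuition).
F: dominated by H (tuition 34≤51, ranking 20≤38, duration 1≤3).
G: dominated by H (tuition 34≤49, ranking 20≤45, duration 1≤3).
H: not dominated (best duration).
I: dominated by H (tuition 34≤60, ranking 20≤78, duration 1≤2).
J: not dominated.
K: dominated by A (tuition 44≤53, ranking 27≤94, duration 6≤6).
L: dominated by H (tuition 34≤67, ranking 20≤68, duration 1≤2).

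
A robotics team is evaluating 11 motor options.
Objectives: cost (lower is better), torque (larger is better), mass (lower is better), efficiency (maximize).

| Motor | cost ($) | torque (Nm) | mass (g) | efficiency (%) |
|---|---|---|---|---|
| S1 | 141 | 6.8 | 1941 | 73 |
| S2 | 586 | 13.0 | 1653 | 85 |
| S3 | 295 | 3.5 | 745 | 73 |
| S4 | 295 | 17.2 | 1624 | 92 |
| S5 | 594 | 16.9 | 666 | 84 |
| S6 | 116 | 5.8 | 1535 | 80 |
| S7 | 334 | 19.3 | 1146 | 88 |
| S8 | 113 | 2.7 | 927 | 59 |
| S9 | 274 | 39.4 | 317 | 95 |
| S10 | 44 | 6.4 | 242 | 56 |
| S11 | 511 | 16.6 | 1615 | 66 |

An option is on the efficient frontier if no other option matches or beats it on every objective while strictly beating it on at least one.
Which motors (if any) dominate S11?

S7, S9

S7: cost 334≤511, torque 19.3≥16.6, mass 1146≤1615, efficiency 88≥66 — dominates S11.
S9: cost 274≤511, torque 39.4≥16.6, mass 317≤1615, efficiency 95≥66 — dominates S11.
Others (S1, S2, S3, S4, S5, S6, S8, S10) are each worse than S11 on at least one objective.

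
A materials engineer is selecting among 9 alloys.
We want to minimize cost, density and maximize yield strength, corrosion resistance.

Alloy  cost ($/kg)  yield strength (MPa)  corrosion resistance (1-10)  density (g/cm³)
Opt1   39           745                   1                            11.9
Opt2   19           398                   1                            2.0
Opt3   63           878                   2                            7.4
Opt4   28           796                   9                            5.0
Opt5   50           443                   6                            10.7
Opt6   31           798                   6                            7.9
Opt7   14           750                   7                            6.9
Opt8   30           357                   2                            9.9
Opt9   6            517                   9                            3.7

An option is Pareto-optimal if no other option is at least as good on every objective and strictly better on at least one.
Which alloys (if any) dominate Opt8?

Opt4: cost 28≤30, yield strength 796≥357, corrosion resistance 9≥2, density 5.0≤9.9 — dominates Opt8.
Opt7: cost 14≤30, yield strength 750≥357, corrosion resistance 7≥2, density 6.9≤9.9 — dominates Opt8.
Opt9: cost 6≤30, yield strength 517≥357, corrosion resistance 9≥2, density 3.7≤9.9 — dominates Opt8.
Others (Opt1, Opt2, Opt3, Opt5, Opt6) are each worse than Opt8 on at least one objective.

Opt4, Opt7, Opt9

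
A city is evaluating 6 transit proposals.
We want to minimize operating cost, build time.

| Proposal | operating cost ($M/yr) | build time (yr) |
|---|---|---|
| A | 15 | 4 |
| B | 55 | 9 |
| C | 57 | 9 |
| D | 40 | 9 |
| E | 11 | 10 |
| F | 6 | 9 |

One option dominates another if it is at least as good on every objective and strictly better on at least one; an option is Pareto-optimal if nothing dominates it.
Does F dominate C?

Yes

F vs C: operating cost 6≤57, build time 9≤9 — F is at least as good on every objective with at least one strict improvement.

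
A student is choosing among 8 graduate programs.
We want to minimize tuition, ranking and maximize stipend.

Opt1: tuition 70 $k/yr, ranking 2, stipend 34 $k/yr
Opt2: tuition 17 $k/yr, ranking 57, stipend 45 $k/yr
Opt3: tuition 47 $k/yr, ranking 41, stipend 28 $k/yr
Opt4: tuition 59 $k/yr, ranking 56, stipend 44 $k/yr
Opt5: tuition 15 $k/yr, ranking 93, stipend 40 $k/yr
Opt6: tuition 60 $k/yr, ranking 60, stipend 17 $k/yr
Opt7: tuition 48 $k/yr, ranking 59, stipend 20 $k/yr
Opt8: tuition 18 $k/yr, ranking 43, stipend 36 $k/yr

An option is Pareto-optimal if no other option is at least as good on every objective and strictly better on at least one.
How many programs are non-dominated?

6

Opt1: not dominated (best ranking).
Opt2: not dominated (best stipend).
Opt3: not dominated.
Opt4: not dominated.
Opt5: not dominated (best tuition).
Opt6: dominated by Opt2 (tuition 17≤60, ranking 57≤60, stipend 45≥17).
Opt7: dominated by Opt2 (tuition 17≤48, ranking 57≤59, stipend 45≥20).
Opt8: not dominated.
Pareto-optimal: Opt1, Opt2, Opt3, Opt4, Opt5, Opt8 → 6.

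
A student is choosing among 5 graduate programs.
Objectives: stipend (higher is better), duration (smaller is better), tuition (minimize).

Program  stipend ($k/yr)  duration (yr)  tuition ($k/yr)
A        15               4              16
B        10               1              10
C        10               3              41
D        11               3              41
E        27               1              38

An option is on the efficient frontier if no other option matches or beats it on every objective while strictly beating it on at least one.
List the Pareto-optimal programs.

A, B, E

A: not dominated.
B: not dominated (best tuition).
C: dominated by B (stipend 10≥10, duration 1≤3, tuition 10≤41).
D: dominated by E (stipend 27≥11, duration 1≤3, tuition 38≤41).
E: not dominated (best stipend).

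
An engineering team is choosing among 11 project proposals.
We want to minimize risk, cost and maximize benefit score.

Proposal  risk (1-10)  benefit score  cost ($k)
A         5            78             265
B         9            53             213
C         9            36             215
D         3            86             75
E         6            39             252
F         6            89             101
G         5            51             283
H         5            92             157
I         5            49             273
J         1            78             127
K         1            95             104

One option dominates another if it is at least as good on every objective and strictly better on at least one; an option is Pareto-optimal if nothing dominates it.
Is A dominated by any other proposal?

D vs A: risk 3≤5, benefit score 86≥78, cost 75≤265 — D is at least as good on every objective and strictly better on at least one, so D dominates A.

Yes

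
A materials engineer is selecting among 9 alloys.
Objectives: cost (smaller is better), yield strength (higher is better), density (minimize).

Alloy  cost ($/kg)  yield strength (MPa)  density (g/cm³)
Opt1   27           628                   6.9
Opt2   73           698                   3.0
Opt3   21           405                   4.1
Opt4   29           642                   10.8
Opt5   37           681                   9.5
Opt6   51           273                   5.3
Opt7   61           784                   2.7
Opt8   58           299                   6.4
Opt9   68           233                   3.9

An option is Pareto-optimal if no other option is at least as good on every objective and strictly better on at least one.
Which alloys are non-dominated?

Opt1: not dominated.
Opt2: dominated by Opt7 (cost 61≤73, yield strength 784≥698, density 2.7≤3.0).
Opt3: not dominated (best cost).
Opt4: not dominated.
Opt5: not dominated.
Opt6: dominated by Opt3 (cost 21≤51, yield strength 405≥273, density 4.1≤5.3).
Opt7: not dominated (best yield strength).
Opt8: dominated by Opt3 (cost 21≤58, yield strength 405≥299, density 4.1≤6.4).
Opt9: dominated by Opt7 (cost 61≤68, yield strength 784≥233, density 2.7≤3.9).

Opt1, Opt3, Opt4, Opt5, Opt7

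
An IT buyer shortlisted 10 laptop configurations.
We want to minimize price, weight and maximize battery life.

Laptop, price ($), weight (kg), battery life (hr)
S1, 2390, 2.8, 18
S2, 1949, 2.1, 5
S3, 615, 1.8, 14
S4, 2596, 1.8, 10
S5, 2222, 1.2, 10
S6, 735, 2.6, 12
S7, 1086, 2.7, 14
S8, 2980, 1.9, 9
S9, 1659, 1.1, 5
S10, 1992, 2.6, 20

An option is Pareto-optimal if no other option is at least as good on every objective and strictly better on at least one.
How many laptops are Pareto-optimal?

4

S1: dominated by S10 (price 1992≤2390, weight 2.6≤2.8, battery life 20≥18).
S2: dominated by S3 (price 615≤1949, weight 1.8≤2.1, battery life 14≥5).
S3: not dominated (best price).
S4: dominated by S3 (price 615≤2596, weight 1.8≤1.8, battery life 14≥10).
S5: not dominated.
S6: dominated by S3 (price 615≤735, weight 1.8≤2.6, battery life 14≥12).
S7: dominated by S3 (price 615≤1086, weight 1.8≤2.7, battery life 14≥14).
S8: dominated by S3 (price 615≤2980, weight 1.8≤1.9, battery life 14≥9).
S9: not dominated (best weight).
S10: not dominated (best battery life).
Pareto-optimal: S3, S5, S9, S10 → 4.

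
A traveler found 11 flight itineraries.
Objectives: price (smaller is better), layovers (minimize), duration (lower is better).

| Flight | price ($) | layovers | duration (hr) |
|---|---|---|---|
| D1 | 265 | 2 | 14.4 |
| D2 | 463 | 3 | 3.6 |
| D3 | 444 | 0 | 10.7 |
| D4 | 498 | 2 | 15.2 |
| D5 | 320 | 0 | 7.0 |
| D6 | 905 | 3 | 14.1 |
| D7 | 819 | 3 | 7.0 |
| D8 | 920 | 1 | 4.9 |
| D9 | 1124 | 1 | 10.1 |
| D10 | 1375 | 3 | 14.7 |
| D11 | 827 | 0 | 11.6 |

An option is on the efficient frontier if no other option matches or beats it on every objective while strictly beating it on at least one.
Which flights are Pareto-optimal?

D1, D2, D5, D8

D1: not dominated (best price).
D2: not dominated (best duration).
D3: dominated by D5 (price 320≤444, layovers 0≤0, duration 7.0≤10.7).
D4: dominated by D1 (price 265≤498, layovers 2≤2, duration 14.4≤15.2).
D5: not dominated.
D6: dominated by D2 (price 463≤905, layovers 3≤3, duration 3.6≤14.1).
D7: dominated by D2 (price 463≤819, layovers 3≤3, duration 3.6≤7.0).
D8: not dominated.
D9: dominated by D5 (price 320≤1124, layovers 0≤1, duration 7.0≤10.1).
D10: dominated by D1 (price 265≤1375, layovers 2≤3, duration 14.4≤14.7).
D11: dominated by D3 (price 444≤827, layovers 0≤0, duration 10.7≤11.6).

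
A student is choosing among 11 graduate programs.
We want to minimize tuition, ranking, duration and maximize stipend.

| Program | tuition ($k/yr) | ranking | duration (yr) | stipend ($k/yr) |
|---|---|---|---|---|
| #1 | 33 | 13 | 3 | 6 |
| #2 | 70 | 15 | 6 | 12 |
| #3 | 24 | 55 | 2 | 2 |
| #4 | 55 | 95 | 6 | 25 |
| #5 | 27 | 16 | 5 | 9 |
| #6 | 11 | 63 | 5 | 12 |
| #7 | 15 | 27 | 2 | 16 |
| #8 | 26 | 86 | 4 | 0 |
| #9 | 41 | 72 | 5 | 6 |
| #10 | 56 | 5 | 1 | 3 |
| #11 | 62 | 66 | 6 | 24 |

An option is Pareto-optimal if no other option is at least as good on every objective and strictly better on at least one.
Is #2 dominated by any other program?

No

#1: worse on stipend (6 vs 12).
#3: worse on ranking (55 vs 15).
#4: worse on ranking (95 vs 15).
#5: worse on ranking (16 vs 15).
#6: worse on ranking (63 vs 15).
#7: worse on ranking (27 vs 15).
#8: worse on ranking (86 vs 15).
#9: worse on ranking (72 vs 15).
#10: worse on stipend (3 vs 12).
#11: worse on ranking (66 vs 15).
No option is at least as good as #2 on every objective and strictly better on one.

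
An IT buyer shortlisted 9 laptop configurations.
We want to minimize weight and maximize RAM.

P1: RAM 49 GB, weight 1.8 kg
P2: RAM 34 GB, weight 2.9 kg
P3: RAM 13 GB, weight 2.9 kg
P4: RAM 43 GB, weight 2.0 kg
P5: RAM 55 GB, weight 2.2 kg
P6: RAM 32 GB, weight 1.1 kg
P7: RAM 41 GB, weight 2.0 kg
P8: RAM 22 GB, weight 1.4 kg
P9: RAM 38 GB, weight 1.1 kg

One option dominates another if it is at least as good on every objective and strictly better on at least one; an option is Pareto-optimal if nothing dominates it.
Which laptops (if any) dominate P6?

P9: RAM 38≥32, weight 1.1≤1.1 — dominates P6.
Others (P1, P2, P3, P4, P5, P7, P8) are each worse than P6 on at least one objective.

P9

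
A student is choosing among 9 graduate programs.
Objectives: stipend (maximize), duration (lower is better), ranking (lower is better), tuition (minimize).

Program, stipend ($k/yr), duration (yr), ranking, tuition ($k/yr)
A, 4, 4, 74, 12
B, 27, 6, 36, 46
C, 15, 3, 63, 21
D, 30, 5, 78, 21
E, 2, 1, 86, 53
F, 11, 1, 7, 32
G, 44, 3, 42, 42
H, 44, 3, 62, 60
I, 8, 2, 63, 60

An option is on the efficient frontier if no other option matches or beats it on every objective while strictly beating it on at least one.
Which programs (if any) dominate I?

F

F: stipend 11≥8, duration 1≤2, ranking 7≤63, tuition 32≤60 — dominates I.
Others (A, B, C, D, E, G, H) are each worse than I on at least one objective.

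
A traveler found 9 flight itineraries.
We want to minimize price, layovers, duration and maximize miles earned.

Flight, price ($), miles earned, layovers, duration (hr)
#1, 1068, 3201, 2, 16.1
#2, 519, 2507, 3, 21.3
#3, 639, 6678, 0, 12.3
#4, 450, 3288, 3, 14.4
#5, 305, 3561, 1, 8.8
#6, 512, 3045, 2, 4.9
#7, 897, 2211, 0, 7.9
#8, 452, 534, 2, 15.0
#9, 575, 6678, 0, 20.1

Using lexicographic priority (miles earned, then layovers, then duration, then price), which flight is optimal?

First maximize miles earned: best is 6678, kept {#3, #9}.
Then minimize layovers: best is 0, kept {#3, #9}.
Then minimize duration: best is 12.3, kept {#3}.

#3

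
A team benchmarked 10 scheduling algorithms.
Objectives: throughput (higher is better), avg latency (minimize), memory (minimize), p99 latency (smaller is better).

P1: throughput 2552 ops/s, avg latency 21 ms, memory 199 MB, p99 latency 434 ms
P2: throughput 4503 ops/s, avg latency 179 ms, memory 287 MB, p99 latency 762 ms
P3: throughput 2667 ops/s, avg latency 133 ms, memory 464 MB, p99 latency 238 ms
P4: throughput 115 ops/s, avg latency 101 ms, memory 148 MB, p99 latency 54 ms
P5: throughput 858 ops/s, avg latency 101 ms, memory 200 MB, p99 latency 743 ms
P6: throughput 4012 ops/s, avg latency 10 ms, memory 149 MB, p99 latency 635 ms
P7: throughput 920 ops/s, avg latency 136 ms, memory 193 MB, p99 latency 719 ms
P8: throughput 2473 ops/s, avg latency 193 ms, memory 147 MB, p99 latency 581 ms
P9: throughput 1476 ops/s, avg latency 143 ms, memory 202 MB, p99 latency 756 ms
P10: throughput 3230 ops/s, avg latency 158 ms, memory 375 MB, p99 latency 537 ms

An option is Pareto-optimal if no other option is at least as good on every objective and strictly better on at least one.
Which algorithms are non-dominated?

P1: not dominated.
P2: not dominated (best throughput).
P3: not dominated.
P4: not dominated (best p99 latency).
P5: dominated by P1 (throughput 2552≥858, avg latency 21≤101, memory 199≤200, p99 latency 434≤743).
P6: not dominated (best avg latency).
P7: dominated by P6 (throughput 4012≥920, avg latency 10≤136, memory 149≤193, p99 latency 635≤719).
P8: not dominated (best memory).
P9: dominated by P1 (throughput 2552≥1476, avg latency 21≤143, memory 199≤202, p99 latency 434≤756).
P10: not dominated.

P1, P2, P3, P4, P6, P8, P10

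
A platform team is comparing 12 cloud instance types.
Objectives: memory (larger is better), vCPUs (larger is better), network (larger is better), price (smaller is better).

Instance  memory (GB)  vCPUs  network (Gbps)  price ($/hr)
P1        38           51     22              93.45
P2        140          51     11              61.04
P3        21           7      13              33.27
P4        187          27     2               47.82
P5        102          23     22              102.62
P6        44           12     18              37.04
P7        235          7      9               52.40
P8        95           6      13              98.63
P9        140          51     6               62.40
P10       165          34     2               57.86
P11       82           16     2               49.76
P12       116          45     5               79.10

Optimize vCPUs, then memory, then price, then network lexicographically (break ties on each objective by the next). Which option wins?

P2

First maximize vCPUs: best is 51, kept {P1, P2, P9}.
Then maximize memory: best is 140, kept {P2, P9}.
Then minimize price: best is 61.04, kept {P2}.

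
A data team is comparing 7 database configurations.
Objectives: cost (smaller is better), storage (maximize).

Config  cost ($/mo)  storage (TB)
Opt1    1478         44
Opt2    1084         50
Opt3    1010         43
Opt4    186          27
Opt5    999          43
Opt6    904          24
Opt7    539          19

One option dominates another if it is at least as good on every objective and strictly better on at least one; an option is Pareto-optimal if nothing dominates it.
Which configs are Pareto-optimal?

Opt2, Opt4, Opt5

Opt1: dominated by Opt2 (cost 1084≤1478, storage 50≥44).
Opt2: not dominated (best storage).
Opt3: dominated by Opt5 (cost 999≤1010, storage 43≥43).
Opt4: not dominated (best cost).
Opt5: not dominated.
Opt6: dominated by Opt4 (cost 186≤904, storage 27≥24).
Opt7: dominated by Opt4 (cost 186≤539, storage 27≥19).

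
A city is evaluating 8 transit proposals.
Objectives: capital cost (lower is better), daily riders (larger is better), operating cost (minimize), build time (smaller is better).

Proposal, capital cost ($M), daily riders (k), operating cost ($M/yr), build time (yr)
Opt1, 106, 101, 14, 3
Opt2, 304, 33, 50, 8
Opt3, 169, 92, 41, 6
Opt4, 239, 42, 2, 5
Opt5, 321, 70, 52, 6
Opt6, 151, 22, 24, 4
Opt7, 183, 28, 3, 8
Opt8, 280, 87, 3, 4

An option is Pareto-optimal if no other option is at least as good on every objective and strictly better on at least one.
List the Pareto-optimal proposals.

Opt1: not dominated (best capital cost).
Opt2: dominated by Opt1 (capital cost 106≤304, daily riders 101≥33, operating cost 14≤50, build time 3≤8).
Opt3: dominated by Opt1 (capital cost 106≤169, daily riders 101≥92, operating cost 14≤41, build time 3≤6).
Opt4: not dominated (best operating cost).
Opt5: dominated by Opt1 (capital cost 106≤321, daily riders 101≥70, operating cost 14≤52, build time 3≤6).
Opt6: dominated by Opt1 (capital cost 106≤151, daily riders 101≥22, operating cost 14≤24, build time 3≤4).
Opt7: not dominated.
Opt8: not dominated.

Opt1, Opt4, Opt7, Opt8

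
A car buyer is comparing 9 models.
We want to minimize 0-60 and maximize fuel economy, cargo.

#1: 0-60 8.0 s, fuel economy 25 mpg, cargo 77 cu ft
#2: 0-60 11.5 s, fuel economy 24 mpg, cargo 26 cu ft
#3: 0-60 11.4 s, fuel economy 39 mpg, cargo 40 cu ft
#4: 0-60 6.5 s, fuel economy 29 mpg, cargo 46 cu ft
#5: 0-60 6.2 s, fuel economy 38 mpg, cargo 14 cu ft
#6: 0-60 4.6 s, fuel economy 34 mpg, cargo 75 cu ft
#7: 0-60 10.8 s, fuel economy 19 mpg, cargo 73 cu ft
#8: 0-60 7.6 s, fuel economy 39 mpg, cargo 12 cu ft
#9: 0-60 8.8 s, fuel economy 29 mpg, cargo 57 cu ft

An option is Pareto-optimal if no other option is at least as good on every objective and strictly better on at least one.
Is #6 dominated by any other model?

No

#1: worse on 0-60 (8.0 vs 4.6).
#2: worse on 0-60 (11.5 vs 4.6).
#3: worse on 0-60 (11.4 vs 4.6).
#4: worse on 0-60 (6.5 vs 4.6).
#5: worse on 0-60 (6.2 vs 4.6).
#7: worse on 0-60 (10.8 vs 4.6).
#8: worse on 0-60 (7.6 vs 4.6).
#9: worse on 0-60 (8.8 vs 4.6).
No option is at least as good as #6 on every objective and strictly better on one.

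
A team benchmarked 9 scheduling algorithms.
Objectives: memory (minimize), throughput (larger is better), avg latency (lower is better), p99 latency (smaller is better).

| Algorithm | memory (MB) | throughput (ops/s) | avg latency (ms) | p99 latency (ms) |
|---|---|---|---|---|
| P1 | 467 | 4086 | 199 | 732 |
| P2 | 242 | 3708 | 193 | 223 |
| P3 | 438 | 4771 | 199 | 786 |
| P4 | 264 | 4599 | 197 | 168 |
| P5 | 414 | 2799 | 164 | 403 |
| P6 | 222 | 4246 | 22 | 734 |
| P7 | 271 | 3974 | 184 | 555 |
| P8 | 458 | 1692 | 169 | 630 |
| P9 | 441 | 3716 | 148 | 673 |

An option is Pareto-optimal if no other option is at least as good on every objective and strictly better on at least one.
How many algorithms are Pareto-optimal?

7

P1: dominated by P4 (memory 264≤467, throughput 4599≥4086, avg latency 197≤199, p99 latency 168≤732).
P2: not dominated.
P3: not dominated (best throughput).
P4: not dominated (best p99 latency).
P5: not dominated.
P6: not dominated (best memory).
P7: not dominated.
P8: dominated by P5 (memory 414≤458, throughput 2799≥1692, avg latency 164≤169, p99 latency 403≤630).
P9: not dominated.
Pareto-optimal: P2, P3, P4, P5, P6, P7, P9 → 7.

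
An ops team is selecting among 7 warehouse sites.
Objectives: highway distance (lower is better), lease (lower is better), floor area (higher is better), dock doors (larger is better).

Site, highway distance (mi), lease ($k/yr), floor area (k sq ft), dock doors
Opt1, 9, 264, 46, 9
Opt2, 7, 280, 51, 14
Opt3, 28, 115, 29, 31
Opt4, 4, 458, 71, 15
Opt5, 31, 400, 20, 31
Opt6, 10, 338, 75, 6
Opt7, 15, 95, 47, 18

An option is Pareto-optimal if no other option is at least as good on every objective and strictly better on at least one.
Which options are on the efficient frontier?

Opt1: not dominated.
Opt2: not dominated.
Opt3: not dominated.
Opt4: not dominated (best highway distance).
Opt5: dominated by Opt3 (highway distance 28≤31, lease 115≤400, floor area 29≥20, dock doors 31≥31).
Opt6: not dominated (best floor area).
Opt7: not dominated (best lease).

Opt1, Opt2, Opt3, Opt4, Opt6, Opt7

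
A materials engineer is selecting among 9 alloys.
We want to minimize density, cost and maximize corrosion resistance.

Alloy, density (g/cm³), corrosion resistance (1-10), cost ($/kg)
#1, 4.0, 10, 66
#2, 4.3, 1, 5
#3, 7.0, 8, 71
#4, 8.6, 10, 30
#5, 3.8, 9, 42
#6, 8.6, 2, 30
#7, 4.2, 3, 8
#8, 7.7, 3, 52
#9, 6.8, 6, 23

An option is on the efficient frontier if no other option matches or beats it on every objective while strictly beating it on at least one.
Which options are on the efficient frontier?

#1: not dominated.
#2: not dominated (best cost).
#3: dominated by #1 (density 4.0≤7.0, corrosion resistance 10≥8, cost 66≤71).
#4: not dominated.
#5: not dominated (best density).
#6: dominated by #4 (density 8.6≤8.6, corrosion resistance 10≥2, cost 30≤30).
#7: not dominated.
#8: dominated by #5 (density 3.8≤7.7, corrosion resistance 9≥3, cost 42≤52).
#9: not dominated.

#1, #2, #4, #5, #7, #9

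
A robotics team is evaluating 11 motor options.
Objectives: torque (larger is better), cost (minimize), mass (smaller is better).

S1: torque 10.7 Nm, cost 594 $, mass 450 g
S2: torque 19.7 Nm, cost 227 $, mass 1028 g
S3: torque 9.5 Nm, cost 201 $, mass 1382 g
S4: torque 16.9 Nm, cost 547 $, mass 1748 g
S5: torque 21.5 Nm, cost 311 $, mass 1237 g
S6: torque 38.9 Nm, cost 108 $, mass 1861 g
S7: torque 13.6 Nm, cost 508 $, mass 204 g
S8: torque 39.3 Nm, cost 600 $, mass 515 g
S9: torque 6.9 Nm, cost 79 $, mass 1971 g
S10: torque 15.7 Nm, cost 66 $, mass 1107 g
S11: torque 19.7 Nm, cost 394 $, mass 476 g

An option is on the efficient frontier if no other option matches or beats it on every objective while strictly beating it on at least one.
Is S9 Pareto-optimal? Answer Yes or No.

S10 vs S9: torque 15.7≥6.9, cost 66≤79, mass 1107≤1971 — S10 is at least as good on every objective and strictly better on at least one, so S10 dominates S9.

No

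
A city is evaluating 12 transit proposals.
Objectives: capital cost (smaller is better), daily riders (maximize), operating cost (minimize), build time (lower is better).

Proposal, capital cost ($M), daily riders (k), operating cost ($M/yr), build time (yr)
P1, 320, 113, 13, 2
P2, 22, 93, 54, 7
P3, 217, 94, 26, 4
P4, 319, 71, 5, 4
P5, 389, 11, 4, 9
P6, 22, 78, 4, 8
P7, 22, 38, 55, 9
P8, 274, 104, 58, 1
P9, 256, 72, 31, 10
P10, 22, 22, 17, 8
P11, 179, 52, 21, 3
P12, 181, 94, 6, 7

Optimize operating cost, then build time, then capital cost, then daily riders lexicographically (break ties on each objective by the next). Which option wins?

P6

First minimize operating cost: best is 4, kept {P5, P6}.
Then minimize build time: best is 8, kept {P6}.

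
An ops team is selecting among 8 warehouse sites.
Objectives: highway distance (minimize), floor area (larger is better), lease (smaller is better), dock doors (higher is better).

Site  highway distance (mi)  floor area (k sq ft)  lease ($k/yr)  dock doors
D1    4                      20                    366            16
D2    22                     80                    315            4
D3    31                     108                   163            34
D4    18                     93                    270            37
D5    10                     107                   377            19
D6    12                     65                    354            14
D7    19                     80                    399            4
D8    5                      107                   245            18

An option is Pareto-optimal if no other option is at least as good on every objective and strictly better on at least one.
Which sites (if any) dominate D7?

D4, D5, D8

D4: highway distance 18≤19, floor area 93≥80, lease 270≤399, dock doors 37≥4 — dominates D7.
D5: highway distance 10≤19, floor area 107≥80, lease 377≤399, dock doors 19≥4 — dominates D7.
D8: highway distance 5≤19, floor area 107≥80, lease 245≤399, dock doors 18≥4 — dominates D7.
Others (D1, D2, D3, D6) are each worse than D7 on at least one objective.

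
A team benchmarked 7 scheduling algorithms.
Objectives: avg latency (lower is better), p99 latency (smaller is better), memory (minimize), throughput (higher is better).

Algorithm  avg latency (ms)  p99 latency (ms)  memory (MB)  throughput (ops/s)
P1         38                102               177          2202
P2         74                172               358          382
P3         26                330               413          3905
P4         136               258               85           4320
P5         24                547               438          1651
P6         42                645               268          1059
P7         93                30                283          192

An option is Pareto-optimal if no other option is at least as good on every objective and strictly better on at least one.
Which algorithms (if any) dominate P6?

P1: avg latency 38≤42, p99 latency 102≤645, memory 177≤268, throughput 2202≥1059 — dominates P6.
Others (P2, P3, P4, P5, P7) are each worse than P6 on at least one objective.

P1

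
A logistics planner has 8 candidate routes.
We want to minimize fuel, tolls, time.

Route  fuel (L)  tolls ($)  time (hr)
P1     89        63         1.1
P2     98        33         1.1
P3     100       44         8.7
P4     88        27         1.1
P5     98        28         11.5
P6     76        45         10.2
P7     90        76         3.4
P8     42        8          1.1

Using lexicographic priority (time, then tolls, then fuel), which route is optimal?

First minimize time: best is 1.1, kept {P1, P2, P4, P8}.
Then minimize tolls: best is 8, kept {P8}.

P8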